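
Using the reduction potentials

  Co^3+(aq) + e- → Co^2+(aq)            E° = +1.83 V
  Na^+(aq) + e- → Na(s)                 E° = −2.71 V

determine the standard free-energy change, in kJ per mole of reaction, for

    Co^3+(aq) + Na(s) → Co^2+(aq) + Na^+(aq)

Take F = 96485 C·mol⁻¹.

In the reaction as written Co^3+(aq) is reduced, so the Co³⁺/Co²⁺ couple is the cathode and Na⁺/Na is the anode.
E°cell = +1.83 − (−2.71) = +4.54 V; balancing electrons gives n = 1.
ΔG° = −nFE°cell = −(1)(96485)(+4.54) J/mol = −438 kJ/mol.

−438 kJ/mol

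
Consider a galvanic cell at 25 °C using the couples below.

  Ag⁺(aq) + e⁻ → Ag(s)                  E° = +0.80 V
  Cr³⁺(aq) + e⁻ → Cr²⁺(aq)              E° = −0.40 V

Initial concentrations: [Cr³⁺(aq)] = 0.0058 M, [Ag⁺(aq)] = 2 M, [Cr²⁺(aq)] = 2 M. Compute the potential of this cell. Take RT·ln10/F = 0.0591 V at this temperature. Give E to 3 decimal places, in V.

Ag⁺/Ag is reduced (cathode, E° = +0.80 V) and Cr³⁺/Cr²⁺ is oxidized (anode).
E°cell = E°cat − E°an = +0.80 − (−0.40) = +1.20 V; n = 1.
The balanced reaction is Ag⁺(aq) + Cr²⁺(aq) → Ag(s) + Cr³⁺(aq), so Q = [Cr³⁺(aq)] / ([Ag⁺(aq)]·[Cr²⁺(aq)]) = 0.00145 and log Q = −2.839.
E = E° − (0.0591/n)·log Q = +1.20 − (0.0591/1)(−2.839) = +1.368 V.

+1.368 V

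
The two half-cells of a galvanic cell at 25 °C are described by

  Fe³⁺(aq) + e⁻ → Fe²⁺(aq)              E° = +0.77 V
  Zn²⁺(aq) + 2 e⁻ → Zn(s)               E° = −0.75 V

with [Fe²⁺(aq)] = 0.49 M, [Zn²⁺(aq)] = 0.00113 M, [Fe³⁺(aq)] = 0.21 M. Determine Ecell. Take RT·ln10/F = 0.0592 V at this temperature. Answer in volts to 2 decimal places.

Fe³⁺/Fe²⁺ is reduced (cathode, E° = +0.77 V) and Zn²⁺/Zn is oxidized (anode).
E°cell = +0.77 − (−0.75) = +1.52 V, with n = 2 electrons transferred.
Balancing gives 2 Fe³⁺(aq) + Zn(s) → 2 Fe²⁺(aq) + Zn²⁺(aq); hence Q = ([Fe²⁺(aq)]^2·[Zn²⁺(aq)]) / [Fe³⁺(aq)]^2 = 0.00615 (log Q = −2.211).
Applying E = E° − (RT ln10/nF)·log Q gives +1.52 − (0.0592/2)(−2.211) = +1.59 V.

+1.59 V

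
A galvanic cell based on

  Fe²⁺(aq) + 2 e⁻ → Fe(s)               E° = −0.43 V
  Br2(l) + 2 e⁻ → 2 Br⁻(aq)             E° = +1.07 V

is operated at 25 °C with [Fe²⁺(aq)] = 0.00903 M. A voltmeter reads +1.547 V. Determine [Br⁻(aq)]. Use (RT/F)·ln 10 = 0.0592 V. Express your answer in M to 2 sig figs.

The Br₂/Br⁻ couple has the larger reduction potential, so it is the cathode: E°cell = +1.07 − (−0.43) = +1.50 V and n = 2.
From the Nernst equation, log Q = n(E° − E)/0.0592 = 2·(+1.50 − (+1.547))/0.0592 = −1.588.
Balancing electrons gives Br2(l) + Fe(s) → 2 Br⁻(aq) + Fe²⁺(aq); thus Q = [Br⁻(aq)]^2·[Fe²⁺(aq)].
Substituting the known concentrations and solving, log [Br⁻(aq)] = 0.228 and [Br⁻(aq)] = 1.7 M.

1.7 M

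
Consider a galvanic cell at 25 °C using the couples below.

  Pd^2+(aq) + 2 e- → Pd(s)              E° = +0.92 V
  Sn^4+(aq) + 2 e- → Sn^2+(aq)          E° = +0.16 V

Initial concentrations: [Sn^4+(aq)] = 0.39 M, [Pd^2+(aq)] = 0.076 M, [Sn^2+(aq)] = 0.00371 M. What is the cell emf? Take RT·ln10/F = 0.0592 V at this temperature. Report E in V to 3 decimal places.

+0.667 V

Pd²⁺/Pd is reduced (cathode, E° = +0.92 V) and Sn⁴⁺/Sn²⁺ is oxidized (anode).
The standard potential is +0.92 − (+0.16) = +0.76 V and the balanced reaction transfers n = 2 electrons.
The balanced reaction is Pd^2+(aq) + Sn^2+(aq) → Pd(s) + Sn^4+(aq), so Q = [Sn^4+(aq)] / ([Pd^2+(aq)]·[Sn^2+(aq)]) = 1.38×10^3 and log Q = 3.141.
By the Nernst equation, E = +0.76 − (0.0592/2)·(3.141) = +0.667 V.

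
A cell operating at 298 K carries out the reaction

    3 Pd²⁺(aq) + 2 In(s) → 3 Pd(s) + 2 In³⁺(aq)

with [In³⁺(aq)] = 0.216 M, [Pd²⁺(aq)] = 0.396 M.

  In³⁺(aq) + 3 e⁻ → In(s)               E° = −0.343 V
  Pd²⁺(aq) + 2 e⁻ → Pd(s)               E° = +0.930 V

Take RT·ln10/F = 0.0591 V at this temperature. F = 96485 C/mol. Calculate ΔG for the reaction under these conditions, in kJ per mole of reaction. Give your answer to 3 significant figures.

−738 kJ/mol

With Pd²⁺/Pd reduced at the cathode, E°cell = +0.930 − (−0.343) = +1.273 V and n = 6.
Q = [In³⁺(aq)]^2 / [Pd²⁺(aq)]^3 = 0.751, so log Q = −0.124 and E = +1.273 − (0.0591/6)(−0.124) = +1.2742 V.
Finally ΔG = −nFE = −(6)(96485 C/mol)(+1.2742 V) = −738 kJ/mol.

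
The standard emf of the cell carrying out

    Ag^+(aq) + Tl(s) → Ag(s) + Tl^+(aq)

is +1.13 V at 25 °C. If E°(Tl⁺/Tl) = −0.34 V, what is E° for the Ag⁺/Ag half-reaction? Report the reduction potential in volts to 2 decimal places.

In the reaction as written the Ag⁺/Ag couple is reduced (cathode) and Tl⁺/Tl is oxidized (anode), so E°cell = E°(Ag⁺/Ag) − E°(Tl⁺/Tl).
E°(Ag⁺/Ag) = E°cell + E°(anode) = +1.13 + (−0.34) = +0.79 V.

+0.79 V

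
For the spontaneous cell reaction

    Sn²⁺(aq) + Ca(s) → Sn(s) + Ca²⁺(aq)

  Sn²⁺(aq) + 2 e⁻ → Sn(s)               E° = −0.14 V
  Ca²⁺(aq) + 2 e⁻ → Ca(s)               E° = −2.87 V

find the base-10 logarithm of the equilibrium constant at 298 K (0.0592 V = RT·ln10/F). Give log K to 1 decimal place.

The Sn²⁺/Sn couple is reduced (cathode); E°cell = −0.14 − (−2.87) = +2.73 V with n = 2.
At equilibrium E = 0, so log K = nE°cell / 0.0592 = (2)(+2.73) / 0.0592 = 92.2.

log K = 92.2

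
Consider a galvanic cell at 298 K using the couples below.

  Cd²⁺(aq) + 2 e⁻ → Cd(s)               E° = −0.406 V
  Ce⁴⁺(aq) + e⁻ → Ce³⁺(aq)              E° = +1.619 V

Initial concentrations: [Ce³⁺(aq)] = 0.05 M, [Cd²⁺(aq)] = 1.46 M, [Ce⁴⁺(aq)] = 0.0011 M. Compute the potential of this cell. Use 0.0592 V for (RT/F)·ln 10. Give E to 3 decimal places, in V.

The Ce⁴⁺/Ce³⁺ couple has the more positive E°, so it is the cathode; Cd²⁺/Cd is the anode.
The standard potential is +1.619 − (−0.406) = +2.025 V and the balanced reaction transfers n = 2 electrons.
For the overall reaction 2 Ce⁴⁺(aq) + Cd(s) → 2 Ce³⁺(aq) + Cd²⁺(aq), Q = ([Ce³⁺(aq)]^2·[Cd²⁺(aq)]) / [Ce⁴⁺(aq)]^2 = 3.02×10^3, giving log Q = 3.480.
By the Nernst equation, E = +2.025 − (0.0592/2)·(3.480) = +1.922 V.

+1.922 V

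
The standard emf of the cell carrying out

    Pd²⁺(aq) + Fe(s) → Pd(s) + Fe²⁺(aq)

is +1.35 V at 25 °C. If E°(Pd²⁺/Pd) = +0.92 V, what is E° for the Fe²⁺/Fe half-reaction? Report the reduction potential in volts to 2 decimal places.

In the reaction as written the Pd²⁺/Pd couple is reduced (cathode) and Fe²⁺/Fe is oxidized (anode), so E°cell = E°(Pd²⁺/Pd) − E°(Fe²⁺/Fe).
E°(Fe²⁺/Fe) = E°(cathode) − E°cell = +0.92 − (+1.35) = −0.43 V.

−0.43 V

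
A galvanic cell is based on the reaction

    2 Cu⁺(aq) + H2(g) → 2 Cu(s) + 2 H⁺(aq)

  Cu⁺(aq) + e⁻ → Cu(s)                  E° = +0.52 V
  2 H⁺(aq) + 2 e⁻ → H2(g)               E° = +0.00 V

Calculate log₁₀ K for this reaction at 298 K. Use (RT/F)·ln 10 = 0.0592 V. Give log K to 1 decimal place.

The Cu⁺/Cu couple is reduced (cathode); E°cell = +0.52 − (+0.00) = +0.52 V with n = 2.
At equilibrium E = 0, so log K = nE°cell / 0.0592 = (2)(+0.52) / 0.0592 = 17.6.

log K = 17.6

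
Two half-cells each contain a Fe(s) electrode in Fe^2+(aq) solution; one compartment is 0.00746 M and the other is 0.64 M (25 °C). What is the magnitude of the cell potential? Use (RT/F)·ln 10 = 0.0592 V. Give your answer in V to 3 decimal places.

0.057 V

For a concentration cell E°cell = 0, since both electrodes use the same couple.
The compartment with the higher Fe^2+(aq) concentration (0.64 M) acts as the cathode; ions are reduced there and produced at the dilute (0.00746 M) anode.
With n = 2, Ecell = −(0.0592/2)·log([dilute]/[conc]) = −(0.0592/2)·log(0.00746/0.64) = +0.057 V.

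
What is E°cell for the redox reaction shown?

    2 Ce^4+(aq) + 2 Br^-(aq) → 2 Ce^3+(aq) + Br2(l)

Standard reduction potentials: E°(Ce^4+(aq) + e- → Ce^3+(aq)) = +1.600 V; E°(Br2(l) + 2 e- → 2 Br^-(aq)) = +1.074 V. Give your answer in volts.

+0.526 V

Ce^4+(aq) gains electrons, so the Ce⁴⁺/Ce³⁺ couple is the cathode; the Br₂/Br⁻ couple is the anode.
E°cell = E°(cathode) − E°(anode) = +1.600 − (+1.074) = +0.526 V.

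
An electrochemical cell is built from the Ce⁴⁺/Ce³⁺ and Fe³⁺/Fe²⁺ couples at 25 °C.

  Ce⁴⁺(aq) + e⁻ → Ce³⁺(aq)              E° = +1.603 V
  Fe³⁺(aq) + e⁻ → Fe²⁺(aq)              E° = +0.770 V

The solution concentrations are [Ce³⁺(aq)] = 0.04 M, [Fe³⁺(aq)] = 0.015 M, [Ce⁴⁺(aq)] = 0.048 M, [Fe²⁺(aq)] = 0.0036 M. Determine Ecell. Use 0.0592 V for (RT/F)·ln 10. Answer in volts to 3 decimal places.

Since E°(Ce⁴⁺/Ce³⁺) > E°(Fe³⁺/Fe²⁺), Ce⁴⁺/Ce³⁺ serves as the cathode.
E°cell = E°cat − E°an = +1.603 − (+0.770) = +0.833 V; n = 1.
The balanced reaction is Ce⁴⁺(aq) + Fe²⁺(aq) → Ce³⁺(aq) + Fe³⁺(aq), so Q = ([Ce³⁺(aq)]·[Fe³⁺(aq)]) / ([Ce⁴⁺(aq)]·[Fe²⁺(aq)]) = 3.47 and log Q = 0.541.
E = E° − (0.0592/n)·log Q = +0.833 − (0.0592/1)(0.541) = +0.801 V.

+0.801 V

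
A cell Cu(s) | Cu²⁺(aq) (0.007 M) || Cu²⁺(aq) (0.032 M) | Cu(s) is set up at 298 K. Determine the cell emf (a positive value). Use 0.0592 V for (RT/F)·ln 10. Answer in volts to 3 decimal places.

For a concentration cell E°cell = 0, since both electrodes use the same couple.
The compartment with the higher Cu²⁺(aq) concentration (0.032 M) acts as the cathode; ions are reduced there and produced at the dilute (0.007 M) anode.
With n = 2, Ecell = −(0.0592/2)·log([dilute]/[conc]) = −(0.0592/2)·log(0.007/0.032) = +0.020 V.

0.020 V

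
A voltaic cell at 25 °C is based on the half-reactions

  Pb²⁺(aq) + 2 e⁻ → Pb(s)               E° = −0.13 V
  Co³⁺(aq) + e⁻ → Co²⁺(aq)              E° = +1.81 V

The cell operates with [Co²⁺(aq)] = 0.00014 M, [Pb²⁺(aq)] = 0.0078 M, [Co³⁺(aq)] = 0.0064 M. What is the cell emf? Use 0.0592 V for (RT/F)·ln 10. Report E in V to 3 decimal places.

Co³⁺/Co²⁺ is reduced (cathode, E° = +1.81 V) and Pb²⁺/Pb is oxidized (anode).
E°cell = E°cat − E°an = +1.81 − (−0.13) = +1.94 V; n = 2.
For the overall reaction 2 Co³⁺(aq) + Pb(s) → 2 Co²⁺(aq) + Pb²⁺(aq), Q = ([Co²⁺(aq)]^2·[Pb²⁺(aq)]) / [Co³⁺(aq)]^2 = 3.73×10^−6, giving log Q = −5.428.
E = E° − (0.0592/n)·log Q = +1.94 − (0.0592/2)(−5.428) = +2.101 V.

+2.101 V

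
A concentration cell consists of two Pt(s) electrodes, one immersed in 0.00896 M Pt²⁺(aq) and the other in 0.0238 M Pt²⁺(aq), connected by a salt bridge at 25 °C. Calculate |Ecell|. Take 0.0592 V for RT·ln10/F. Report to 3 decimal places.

0.013 V

For a concentration cell E°cell = 0, since both electrodes use the same couple.
The compartment with the higher Pt²⁺(aq) concentration (0.0238 M) acts as the cathode; ions are reduced there and produced at the dilute (0.00896 M) anode.
With n = 2, Ecell = −(0.0592/2)·log([dilute]/[conc]) = −(0.0592/2)·log(0.00896/0.0238) = +0.013 V.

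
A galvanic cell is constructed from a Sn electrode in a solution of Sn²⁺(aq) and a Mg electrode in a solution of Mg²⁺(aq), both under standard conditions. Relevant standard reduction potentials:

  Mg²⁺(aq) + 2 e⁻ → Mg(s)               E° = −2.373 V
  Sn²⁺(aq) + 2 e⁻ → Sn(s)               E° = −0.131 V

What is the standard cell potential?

+2.242 V

The Sn²⁺/Sn couple has the higher E°, so Sn ion is reduced (cathode) and Mg is oxidized (anode).
E°cell = E°(cathode) − E°(anode) = −0.131 − (−2.373) = +2.242 V.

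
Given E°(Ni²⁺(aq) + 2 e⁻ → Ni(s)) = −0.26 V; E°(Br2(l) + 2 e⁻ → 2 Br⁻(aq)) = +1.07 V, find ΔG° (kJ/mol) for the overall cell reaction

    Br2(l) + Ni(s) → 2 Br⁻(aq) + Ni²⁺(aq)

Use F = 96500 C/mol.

−257 kJ/mol

In the reaction as written Br2(l) is reduced, so the Br₂/Br⁻ couple is the cathode and Ni²⁺/Ni is the anode.
E°cell = +1.07 − (−0.26) = +1.33 V; balancing electrons gives n = 2.
ΔG° = −nFE°cell = −(2)(96500)(+1.33) J/mol = −257 kJ/mol.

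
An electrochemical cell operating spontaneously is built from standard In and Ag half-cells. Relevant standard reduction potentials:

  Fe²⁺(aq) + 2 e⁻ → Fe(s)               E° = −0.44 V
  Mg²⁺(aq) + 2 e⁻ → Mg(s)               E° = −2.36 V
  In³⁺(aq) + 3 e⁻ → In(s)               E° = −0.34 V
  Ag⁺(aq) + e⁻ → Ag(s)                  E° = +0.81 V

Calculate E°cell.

Of the two couples in this cell, the one with the more positive reduction potential is reduced at the cathode: here that is Ag⁺/Ag (+0.81 V); In³⁺/In (−0.34 V) is the anode.
E°cell = E°(cathode) − E°(anode) = +0.81 − (−0.34) = +1.15 V.

+1.15 V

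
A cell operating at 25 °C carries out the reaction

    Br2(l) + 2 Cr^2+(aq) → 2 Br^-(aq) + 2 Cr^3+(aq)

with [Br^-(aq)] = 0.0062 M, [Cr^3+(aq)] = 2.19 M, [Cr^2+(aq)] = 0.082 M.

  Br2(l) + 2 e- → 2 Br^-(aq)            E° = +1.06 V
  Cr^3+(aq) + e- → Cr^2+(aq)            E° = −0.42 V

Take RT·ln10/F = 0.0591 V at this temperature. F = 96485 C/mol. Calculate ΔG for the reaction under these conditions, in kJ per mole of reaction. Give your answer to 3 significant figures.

With Br₂/Br⁻ reduced at the cathode, E°cell = +1.06 − (−0.42) = +1.48 V and n = 2.
Q = ([Br^-(aq)]^2·[Cr^3+(aq)]^2) / [Cr^2+(aq)]^2 = 0.0274, so log Q = −1.562 and E = +1.48 − (0.0591/2)(−1.562) = +1.5262 V.
Finally ΔG = −nFE = −(2)(96485 C/mol)(+1.5262 V) = −295 kJ/mol.

−295 kJ/mol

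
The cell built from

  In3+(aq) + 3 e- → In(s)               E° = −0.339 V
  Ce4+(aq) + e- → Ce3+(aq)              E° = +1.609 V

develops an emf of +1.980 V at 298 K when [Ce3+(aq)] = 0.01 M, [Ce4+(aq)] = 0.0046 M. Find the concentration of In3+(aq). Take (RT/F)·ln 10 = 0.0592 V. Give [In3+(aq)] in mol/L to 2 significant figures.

The Ce⁴⁺/Ce³⁺ couple has the larger reduction potential, so it is the cathode: E°cell = +1.609 − (−0.339) = +1.948 V and n = 3.
From the Nernst equation, log Q = n(E° − E)/0.0592 = 3·(+1.948 − (+1.980))/0.0592 = −1.622.
The balanced reaction is 3 Ce4+(aq) + In(s) → 3 Ce3+(aq) + In3+(aq), so Q = ([Ce3+(aq)]^3·[In3+(aq)]) / [Ce4+(aq)]^3.
Solving for the unknown gives log [In3+(aq)] = −2.634, so [In3+(aq)] ≈ 0.0023 M.

0.0023 M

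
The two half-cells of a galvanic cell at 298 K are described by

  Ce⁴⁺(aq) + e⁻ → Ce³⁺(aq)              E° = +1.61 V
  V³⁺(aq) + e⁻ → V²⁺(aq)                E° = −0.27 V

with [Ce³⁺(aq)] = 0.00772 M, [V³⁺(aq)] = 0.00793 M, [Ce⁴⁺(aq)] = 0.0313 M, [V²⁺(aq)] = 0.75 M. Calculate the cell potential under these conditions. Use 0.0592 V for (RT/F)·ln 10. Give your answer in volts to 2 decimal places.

Ce⁴⁺/Ce³⁺ is reduced (cathode, E° = +1.61 V) and V³⁺/V²⁺ is oxidized (anode).
E°cell = E°cat − E°an = +1.61 − (−0.27) = +1.88 V; n = 1.
For the overall reaction Ce⁴⁺(aq) + V²⁺(aq) → Ce³⁺(aq) + V³⁺(aq), Q = ([Ce³⁺(aq)]·[V³⁺(aq)]) / ([Ce⁴⁺(aq)]·[V²⁺(aq)]) = 0.00261, giving log Q = −2.584.
E = E° − (0.0592/n)·log Q = +1.88 − (0.0592/1)(−2.584) = +2.03 V.

+2.03 V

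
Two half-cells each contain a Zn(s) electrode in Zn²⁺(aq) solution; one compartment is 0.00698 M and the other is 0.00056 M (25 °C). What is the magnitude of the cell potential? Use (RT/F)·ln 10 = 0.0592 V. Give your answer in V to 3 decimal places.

0.032 V

For a concentration cell E°cell = 0, since both electrodes use the same couple.
The compartment with the higher Zn²⁺(aq) concentration (0.00698 M) acts as the cathode; ions are reduced there and produced at the dilute (0.00056 M) anode.
With n = 2, Ecell = −(0.0592/2)·log([dilute]/[conc]) = −(0.0592/2)·log(0.00056/0.00698) = +0.032 V.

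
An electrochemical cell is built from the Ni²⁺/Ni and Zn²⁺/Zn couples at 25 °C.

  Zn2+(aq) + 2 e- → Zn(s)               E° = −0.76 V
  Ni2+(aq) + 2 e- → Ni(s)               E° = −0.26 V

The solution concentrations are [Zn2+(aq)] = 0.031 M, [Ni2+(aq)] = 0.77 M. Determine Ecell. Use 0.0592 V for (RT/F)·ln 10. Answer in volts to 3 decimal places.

Since E°(Ni²⁺/Ni) > E°(Zn²⁺/Zn), Ni²⁺/Ni serves as the cathode.
E°cell = E°cat − E°an = −0.26 − (−0.76) = +0.50 V; n = 2.
Balancing gives Ni2+(aq) + Zn(s) → Ni(s) + Zn2+(aq); hence Q = [Zn2+(aq)] / [Ni2+(aq)] = 0.0403 (log Q = −1.395).
By the Nernst equation, E = +0.50 − (0.0592/2)·(−1.395) = +0.541 V.

+0.541 V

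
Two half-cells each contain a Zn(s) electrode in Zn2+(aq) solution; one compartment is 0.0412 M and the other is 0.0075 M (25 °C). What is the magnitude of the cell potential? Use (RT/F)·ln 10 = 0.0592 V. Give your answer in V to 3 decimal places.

For a concentration cell E°cell = 0, since both electrodes use the same couple.
The compartment with the higher Zn2+(aq) concentration (0.0412 M) acts as the cathode; ions are reduced there and produced at the dilute (0.0075 M) anode.
With n = 2, Ecell = −(0.0592/2)·log([dilute]/[conc]) = −(0.0592/2)·log(0.0075/0.0412) = +0.022 V.

0.022 V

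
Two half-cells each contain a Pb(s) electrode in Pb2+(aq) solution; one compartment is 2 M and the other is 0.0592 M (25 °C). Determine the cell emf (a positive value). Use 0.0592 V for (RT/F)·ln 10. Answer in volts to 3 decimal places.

0.045 V

For a concentration cell E°cell = 0, since both electrodes use the same couple.
The compartment with the higher Pb2+(aq) concentration (2 M) acts as the cathode; ions are reduced there and produced at the dilute (0.0592 M) anode.
With n = 2, Ecell = −(0.0592/2)·log([dilute]/[conc]) = −(0.0592/2)·log(0.0592/2) = +0.045 V.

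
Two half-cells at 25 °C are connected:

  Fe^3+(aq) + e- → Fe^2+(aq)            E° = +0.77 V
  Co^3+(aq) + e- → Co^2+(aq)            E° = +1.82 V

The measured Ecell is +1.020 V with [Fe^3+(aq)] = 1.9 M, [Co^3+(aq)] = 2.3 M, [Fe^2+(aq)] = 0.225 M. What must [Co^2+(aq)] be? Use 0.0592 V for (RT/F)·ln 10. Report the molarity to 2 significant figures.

0.87 M

With Co³⁺/Co²⁺ at the cathode and Fe³⁺/Fe²⁺ at the anode, E°cell = +1.82 − (+0.77) = +1.05 V (n = 1).
From the Nernst equation, log Q = n(E° − E)/0.0592 = 1·(+1.05 − (+1.020))/0.0592 = 0.507.
The balanced reaction is Co^3+(aq) + Fe^2+(aq) → Co^2+(aq) + Fe^3+(aq), so Q = ([Co^2+(aq)]·[Fe^3+(aq)]) / ([Co^3+(aq)]·[Fe^2+(aq)]).
Isolating [Co^2+(aq)] in Q = 10^{0.507} yields log [Co^2+(aq)] = −0.058, i.e. 0.87 M.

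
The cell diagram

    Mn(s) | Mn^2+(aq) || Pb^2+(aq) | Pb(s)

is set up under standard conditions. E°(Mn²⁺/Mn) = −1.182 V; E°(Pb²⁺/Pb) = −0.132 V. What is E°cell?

By convention the left-hand electrode in cell notation is the anode (oxidation) and the right-hand electrode is the cathode (reduction).
E°cell = E°(right) − E°(left) = −0.132 − (−1.182) = +1.050 V.

+1.050 V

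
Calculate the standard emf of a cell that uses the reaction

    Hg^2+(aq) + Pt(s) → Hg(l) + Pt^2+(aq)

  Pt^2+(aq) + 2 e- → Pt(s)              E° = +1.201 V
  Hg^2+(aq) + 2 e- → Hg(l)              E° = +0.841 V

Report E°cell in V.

Hg^2+(aq) gains electrons, so the Hg²⁺/Hg couple is the cathode; the Pt²⁺/Pt couple is the anode.
E°cell = E°(cathode) − E°(anode) = +0.841 − (+1.201) = −0.360 V.

−0.360 V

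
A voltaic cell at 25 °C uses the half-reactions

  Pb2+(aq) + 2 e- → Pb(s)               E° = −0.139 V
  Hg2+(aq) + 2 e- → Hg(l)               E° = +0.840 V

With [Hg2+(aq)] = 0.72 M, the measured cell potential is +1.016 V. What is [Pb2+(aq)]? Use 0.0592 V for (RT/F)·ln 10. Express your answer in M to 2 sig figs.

0.040 M

Hg²⁺/Hg is the cathode (higher E°); E°cell = +0.840 − (−0.139) = +0.979 V with n = 2.
Since E = E° − (0.0592/n)·log Q, log Q = n(E° − E)/0.0592 = −1.250.
Balancing electrons gives Hg2+(aq) + Pb(s) → Hg(l) + Pb2+(aq); thus Q = [Pb2+(aq)] / [Hg2+(aq)].
Isolating [Pb2+(aq)] in Q = 10^{−1.250} yields log [Pb2+(aq)] = −1.393, i.e. 0.040 M.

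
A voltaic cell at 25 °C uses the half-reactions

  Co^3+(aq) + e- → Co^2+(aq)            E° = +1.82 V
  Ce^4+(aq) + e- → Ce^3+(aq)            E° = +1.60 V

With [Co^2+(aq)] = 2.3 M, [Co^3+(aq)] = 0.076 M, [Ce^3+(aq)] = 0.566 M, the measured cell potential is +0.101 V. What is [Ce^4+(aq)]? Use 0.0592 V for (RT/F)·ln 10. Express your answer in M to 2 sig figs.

With Co³⁺/Co²⁺ at the cathode and Ce⁴⁺/Ce³⁺ at the anode, E°cell = +1.82 − (+1.60) = +0.22 V (n = 1).
Rearranging E = E° − (0.0592/n)·log Q gives log Q = 1(+0.22 − (+0.101))/0.0592 = 2.010.
The balanced reaction is Co^3+(aq) + Ce^3+(aq) → Co^2+(aq) + Ce^4+(aq), so Q = ([Co^2+(aq)]·[Ce^4+(aq)]) / ([Co^3+(aq)]·[Ce^3+(aq)]).
Isolating [Ce^4+(aq)] in Q = 10^{2.010} yields log [Ce^4+(aq)] = 0.282, i.e. 1.9 M.

1.9 M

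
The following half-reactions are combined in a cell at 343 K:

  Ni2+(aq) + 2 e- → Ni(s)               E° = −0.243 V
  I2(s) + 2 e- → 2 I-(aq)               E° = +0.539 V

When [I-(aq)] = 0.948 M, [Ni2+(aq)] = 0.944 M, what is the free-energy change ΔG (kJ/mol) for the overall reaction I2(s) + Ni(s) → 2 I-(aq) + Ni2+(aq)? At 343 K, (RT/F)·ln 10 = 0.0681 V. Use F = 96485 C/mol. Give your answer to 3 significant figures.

−151 kJ/mol

The standard cell potential is +0.539 − (−0.243) = +0.782 V, with n = 2 electrons in the balanced equation.
Here Q = [I-(aq)]^2·[Ni2+(aq)] = 0.848 (log Q = −0.071), giving E = +0.782 − (0.0681/2)·(−0.071) = +0.7844 V.
Then ΔG = −nFE = −2 × 96485 × +0.7844 J/mol = −151 kJ/mol.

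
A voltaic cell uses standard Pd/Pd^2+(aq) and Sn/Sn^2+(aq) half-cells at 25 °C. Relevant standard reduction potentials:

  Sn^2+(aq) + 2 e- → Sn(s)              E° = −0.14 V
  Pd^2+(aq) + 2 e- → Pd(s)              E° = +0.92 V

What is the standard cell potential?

+1.06 V

The Pd²⁺/Pd couple has the higher E°, so Pd ion is reduced (cathode) and Sn is oxidized (anode).
E°cell = E°(cathode) − E°(anode) = +0.92 − (−0.14) = +1.06 V.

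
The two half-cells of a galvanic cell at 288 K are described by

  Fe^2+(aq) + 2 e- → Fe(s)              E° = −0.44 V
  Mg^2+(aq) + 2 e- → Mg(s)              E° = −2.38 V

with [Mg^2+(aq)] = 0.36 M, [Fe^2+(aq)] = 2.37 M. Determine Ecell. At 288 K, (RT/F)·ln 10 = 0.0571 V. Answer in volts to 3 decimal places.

+1.963 V

Since E°(Fe²⁺/Fe) > E°(Mg²⁺/Mg), Fe²⁺/Fe serves as the cathode.
E°cell = E°cat − E°an = −0.44 − (−2.38) = +1.94 V; n = 2.
The balanced reaction is Fe^2+(aq) + Mg(s) → Fe(s) + Mg^2+(aq), so Q = [Mg^2+(aq)] / [Fe^2+(aq)] = 0.152 and log Q = −0.818.
By the Nernst equation, E = +1.94 − (0.0571/2)·(−0.818) = +1.963 V.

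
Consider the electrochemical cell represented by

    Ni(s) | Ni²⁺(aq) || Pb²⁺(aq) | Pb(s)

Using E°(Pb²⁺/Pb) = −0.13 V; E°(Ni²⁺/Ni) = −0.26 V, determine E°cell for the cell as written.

+0.13 V

By convention the left-hand electrode in cell notation is the anode (oxidation) and the right-hand electrode is the cathode (reduction).
E°cell = E°(right) − E°(left) = −0.13 − (−0.26) = +0.13 V.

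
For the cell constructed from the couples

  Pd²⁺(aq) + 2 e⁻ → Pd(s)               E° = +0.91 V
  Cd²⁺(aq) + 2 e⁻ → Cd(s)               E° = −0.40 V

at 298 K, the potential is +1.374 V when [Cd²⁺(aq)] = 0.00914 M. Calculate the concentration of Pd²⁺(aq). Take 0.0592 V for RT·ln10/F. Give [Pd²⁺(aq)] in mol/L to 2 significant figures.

1.3 M

Pd²⁺/Pd is the cathode (higher E°); E°cell = +0.91 − (−0.40) = +1.31 V with n = 2.
Since E = E° − (0.0592/n)·log Q, log Q = n(E° − E)/0.0592 = −2.162.
For Pd²⁺(aq) + Cd(s) → Pd(s) + Cd²⁺(aq), the reaction quotient is Q = [Cd²⁺(aq)] / [Pd²⁺(aq)].
Isolating [Pd²⁺(aq)] in Q = 10^{−2.162} yields log [Pd²⁺(aq)] = 0.123, i.e. 1.3 M.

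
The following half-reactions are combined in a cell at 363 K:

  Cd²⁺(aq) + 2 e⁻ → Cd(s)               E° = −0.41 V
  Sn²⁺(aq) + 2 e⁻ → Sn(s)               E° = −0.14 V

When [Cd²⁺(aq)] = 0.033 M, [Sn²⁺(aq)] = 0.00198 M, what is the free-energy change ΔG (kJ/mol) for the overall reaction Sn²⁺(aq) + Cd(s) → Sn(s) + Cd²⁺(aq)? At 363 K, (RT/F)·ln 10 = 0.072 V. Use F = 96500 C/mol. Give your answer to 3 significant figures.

E°cell = −0.14 − (−0.41) = +0.27 V; the balanced reaction transfers n = 2 electrons.
Q = [Cd²⁺(aq)] / [Sn²⁺(aq)] = 16.7, so log Q = 1.222 and E = +0.27 − (0.072/2)(1.222) = +0.2260 V.
Then ΔG = −nFE = −2 × 96500 × +0.2260 J/mol = −43.6 kJ/mol.

−43.6 kJ/mol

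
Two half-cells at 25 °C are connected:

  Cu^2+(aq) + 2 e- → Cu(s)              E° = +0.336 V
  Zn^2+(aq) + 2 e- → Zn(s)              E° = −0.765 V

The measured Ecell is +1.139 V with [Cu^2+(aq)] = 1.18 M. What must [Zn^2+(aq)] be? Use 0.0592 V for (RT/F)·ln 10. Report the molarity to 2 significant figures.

0.061 M

The Cu²⁺/Cu couple has the larger reduction potential, so it is the cathode: E°cell = +0.336 − (−0.765) = +1.101 V and n = 2.
Rearranging E = E° − (0.0592/n)·log Q gives log Q = 2(+1.101 − (+1.139))/0.0592 = −1.284.
For Cu^2+(aq) + Zn(s) → Cu(s) + Zn^2+(aq), the reaction quotient is Q = [Zn^2+(aq)] / [Cu^2+(aq)].
Solving for the unknown gives log [Zn^2+(aq)] = −1.212, so [Zn^2+(aq)] ≈ 0.061 M.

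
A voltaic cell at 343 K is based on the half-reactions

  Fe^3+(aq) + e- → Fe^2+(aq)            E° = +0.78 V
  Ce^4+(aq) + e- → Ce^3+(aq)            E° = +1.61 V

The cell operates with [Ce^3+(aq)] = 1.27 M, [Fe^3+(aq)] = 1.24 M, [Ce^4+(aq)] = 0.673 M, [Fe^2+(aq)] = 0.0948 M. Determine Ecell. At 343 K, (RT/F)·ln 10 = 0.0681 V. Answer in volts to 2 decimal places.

Since E°(Ce⁴⁺/Ce³⁺) > E°(Fe³⁺/Fe²⁺), Ce⁴⁺/Ce³⁺ serves as the cathode.
E°cell = E°cat − E°an = +1.61 − (+0.78) = +0.83 V; n = 1.
The balanced reaction is Ce^4+(aq) + Fe^2+(aq) → Ce^3+(aq) + Fe^3+(aq), so Q = ([Ce^3+(aq)]·[Fe^3+(aq)]) / ([Ce^4+(aq)]·[Fe^2+(aq)]) = 24.7 and log Q = 1.392.
E = E° − (0.0681/n)·log Q = +0.83 − (0.0681/1)(1.392) = +0.74 V.

+0.74 V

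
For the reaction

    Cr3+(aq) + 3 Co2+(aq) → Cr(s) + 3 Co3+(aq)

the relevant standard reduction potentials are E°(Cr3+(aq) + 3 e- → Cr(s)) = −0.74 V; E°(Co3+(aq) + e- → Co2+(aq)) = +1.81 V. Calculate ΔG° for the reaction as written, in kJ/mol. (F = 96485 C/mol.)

+738 kJ/mol

In the reaction as written Cr3+(aq) is reduced, so the Cr³⁺/Cr couple is the cathode and Co³⁺/Co²⁺ is the anode.
E°cell = −0.74 − (+1.81) = −2.55 V; balancing electrons gives n = 3.
ΔG° = −nFE°cell = −(3)(96485)(−2.55) J/mol = +738 kJ/mol.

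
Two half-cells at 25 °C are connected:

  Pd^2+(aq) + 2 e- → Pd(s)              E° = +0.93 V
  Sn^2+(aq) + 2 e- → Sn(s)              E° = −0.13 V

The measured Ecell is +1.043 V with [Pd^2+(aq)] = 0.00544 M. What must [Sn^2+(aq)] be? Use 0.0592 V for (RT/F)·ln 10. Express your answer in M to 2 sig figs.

0.020 M

The Pd²⁺/Pd couple has the larger reduction potential, so it is the cathode: E°cell = +0.93 − (−0.13) = +1.06 V and n = 2.
Rearranging E = E° − (0.0592/n)·log Q gives log Q = 2(+1.06 − (+1.043))/0.0592 = 0.574.
Balancing electrons gives Pd^2+(aq) + Sn(s) → Pd(s) + Sn^2+(aq); thus Q = [Sn^2+(aq)] / [Pd^2+(aq)].
Solving for the unknown gives log [Sn^2+(aq)] = −1.690, so [Sn^2+(aq)] ≈ 0.020 M.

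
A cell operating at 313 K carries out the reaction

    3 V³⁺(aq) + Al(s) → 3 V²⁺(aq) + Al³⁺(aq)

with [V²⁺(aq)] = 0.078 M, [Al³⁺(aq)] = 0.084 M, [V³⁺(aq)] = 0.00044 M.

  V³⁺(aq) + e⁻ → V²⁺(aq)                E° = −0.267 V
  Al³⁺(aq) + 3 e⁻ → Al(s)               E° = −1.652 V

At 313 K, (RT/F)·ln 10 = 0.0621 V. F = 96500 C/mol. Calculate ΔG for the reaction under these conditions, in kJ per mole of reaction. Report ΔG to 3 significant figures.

−367 kJ/mol

With V³⁺/V²⁺ reduced at the cathode, E°cell = −0.267 − (−1.652) = +1.385 V and n = 3.
Here Q = ([V²⁺(aq)]^3·[Al³⁺(aq)]) / [V³⁺(aq)]^3 = 4.68×10^5 (log Q = 5.670), giving E = +1.385 − (0.0621/3)·(5.670) = +1.2676 V.
ΔG = −nFE = −(3)(96500)(+1.2676) J/mol = −367 kJ/mol.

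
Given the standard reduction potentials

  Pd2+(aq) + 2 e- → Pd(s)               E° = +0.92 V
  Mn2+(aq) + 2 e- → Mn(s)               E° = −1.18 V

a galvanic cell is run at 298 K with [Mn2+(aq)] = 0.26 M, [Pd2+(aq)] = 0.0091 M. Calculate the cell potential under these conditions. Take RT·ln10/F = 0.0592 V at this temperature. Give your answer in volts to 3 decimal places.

+2.057 V

Since E°(Pd²⁺/Pd) > E°(Mn²⁺/Mn), Pd²⁺/Pd serves as the cathode.
E°cell = E°cat − E°an = +0.92 − (−1.18) = +2.10 V; n = 2.
The balanced reaction is Pd2+(aq) + Mn(s) → Pd(s) + Mn2+(aq), so Q = [Mn2+(aq)] / [Pd2+(aq)] = 28.6 and log Q = 1.456.
E = E° − (0.0592/n)·log Q = +2.10 − (0.0592/2)(1.456) = +2.057 V.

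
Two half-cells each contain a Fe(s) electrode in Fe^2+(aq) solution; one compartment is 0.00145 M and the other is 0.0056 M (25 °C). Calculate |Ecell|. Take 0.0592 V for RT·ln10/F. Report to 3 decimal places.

For a concentration cell E°cell = 0, since both electrodes use the same couple.
The compartment with the higher Fe^2+(aq) concentration (0.0056 M) acts as the cathode; ions are reduced there and produced at the dilute (0.00145 M) anode.
With n = 2, Ecell = −(0.0592/2)·log([dilute]/[conc]) = −(0.0592/2)·log(0.00145/0.0056) = +0.017 V.

0.017 V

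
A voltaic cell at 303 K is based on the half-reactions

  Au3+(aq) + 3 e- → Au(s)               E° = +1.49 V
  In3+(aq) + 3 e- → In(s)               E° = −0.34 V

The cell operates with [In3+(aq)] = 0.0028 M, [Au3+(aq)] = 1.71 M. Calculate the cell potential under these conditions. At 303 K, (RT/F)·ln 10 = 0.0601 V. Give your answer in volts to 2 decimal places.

+1.89 V

Au³⁺/Au is reduced (cathode, E° = +1.49 V) and In³⁺/In is oxidized (anode).
E°cell = +1.49 − (−0.34) = +1.83 V, with n = 3 electrons transferred.
Balancing gives Au3+(aq) + In(s) → Au(s) + In3+(aq); hence Q = [In3+(aq)] / [Au3+(aq)] = 0.00164 (log Q = −2.786).
Applying E = E° − (RT ln10/nF)·log Q gives +1.83 − (0.0601/3)(−2.786) = +1.89 V.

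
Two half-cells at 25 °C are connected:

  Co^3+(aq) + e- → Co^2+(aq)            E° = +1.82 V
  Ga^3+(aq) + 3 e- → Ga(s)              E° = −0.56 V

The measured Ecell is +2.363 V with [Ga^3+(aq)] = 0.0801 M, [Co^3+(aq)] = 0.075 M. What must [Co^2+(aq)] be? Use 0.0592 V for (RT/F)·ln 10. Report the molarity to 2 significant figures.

Co³⁺/Co²⁺ is the cathode (higher E°); E°cell = +1.82 − (−0.56) = +2.38 V with n = 3.
Rearranging E = E° − (0.0592/n)·log Q gives log Q = 3(+2.38 − (+2.363))/0.0592 = 0.861.
The balanced reaction is 3 Co^3+(aq) + Ga(s) → 3 Co^2+(aq) + Ga^3+(aq), so Q = ([Co^2+(aq)]^3·[Ga^3+(aq)]) / [Co^3+(aq)]^3.
Isolating [Co^2+(aq)] in Q = 10^{0.861} yields log [Co^2+(aq)] = −0.472, i.e. 0.34 M.

0.34 M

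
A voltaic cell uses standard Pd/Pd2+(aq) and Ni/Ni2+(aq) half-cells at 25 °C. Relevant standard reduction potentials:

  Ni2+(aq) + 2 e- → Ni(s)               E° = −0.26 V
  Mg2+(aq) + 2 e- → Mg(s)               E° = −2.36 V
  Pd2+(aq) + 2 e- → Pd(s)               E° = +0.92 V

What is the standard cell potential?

The Pd²⁺/Pd couple has the higher E°, so Pd ion is reduced (cathode) and Ni is oxidized (anode).
E°cell = E°(cathode) − E°(anode) = +0.92 − (−0.26) = +1.18 V.

+1.18 V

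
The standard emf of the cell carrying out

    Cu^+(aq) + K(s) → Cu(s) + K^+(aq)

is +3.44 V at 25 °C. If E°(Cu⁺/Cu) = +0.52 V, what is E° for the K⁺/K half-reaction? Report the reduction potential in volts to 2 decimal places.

−2.92 V

In the reaction as written the Cu⁺/Cu couple is reduced (cathode) and K⁺/K is oxidized (anode), so E°cell = E°(Cu⁺/Cu) − E°(K⁺/K).
E°(K⁺/K) = E°(cathode) − E°cell = +0.52 − (+3.44) = −2.92 V.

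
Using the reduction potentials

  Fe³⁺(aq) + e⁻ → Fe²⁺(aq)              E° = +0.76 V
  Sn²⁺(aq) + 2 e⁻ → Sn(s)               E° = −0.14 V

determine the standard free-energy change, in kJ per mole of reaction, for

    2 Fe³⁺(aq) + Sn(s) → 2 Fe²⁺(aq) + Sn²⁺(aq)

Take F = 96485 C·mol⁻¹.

−174 kJ/mol

In the reaction as written Fe³⁺(aq) is reduced, so the Fe³⁺/Fe²⁺ couple is the cathode and Sn²⁺/Sn is the anode.
E°cell = +0.76 − (−0.14) = +0.90 V; balancing electrons gives n = 2.
ΔG° = −nFE°cell = −(2)(96485)(+0.90) J/mol = −174 kJ/mol.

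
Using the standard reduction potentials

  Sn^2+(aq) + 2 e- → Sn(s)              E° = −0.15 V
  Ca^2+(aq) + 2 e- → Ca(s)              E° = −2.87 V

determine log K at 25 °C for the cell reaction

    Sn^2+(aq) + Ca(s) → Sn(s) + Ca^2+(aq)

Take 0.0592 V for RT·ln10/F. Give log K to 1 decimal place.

log K = 91.9

The Sn²⁺/Sn couple is reduced (cathode); E°cell = −0.15 − (−2.87) = +2.72 V with n = 2.
At equilibrium E = 0, so log K = nE°cell / 0.0592 = (2)(+2.72) / 0.0592 = 91.9.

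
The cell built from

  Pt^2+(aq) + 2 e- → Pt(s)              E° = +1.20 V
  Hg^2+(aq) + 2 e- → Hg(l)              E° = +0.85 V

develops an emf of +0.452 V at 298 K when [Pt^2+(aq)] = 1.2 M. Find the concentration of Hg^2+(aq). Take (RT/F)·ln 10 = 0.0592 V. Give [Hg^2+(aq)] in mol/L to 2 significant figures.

0.00043 M

The Pt²⁺/Pt couple has the larger reduction potential, so it is the cathode: E°cell = +1.20 − (+0.85) = +0.35 V and n = 2.
From the Nernst equation, log Q = n(E° − E)/0.0592 = 2·(+0.35 − (+0.452))/0.0592 = −3.446.
The balanced reaction is Pt^2+(aq) + Hg(l) → Pt(s) + Hg^2+(aq), so Q = [Hg^2+(aq)] / [Pt^2+(aq)].
Substituting the known concentrations and solving, log [Hg^2+(aq)] = −3.367 and [Hg^2+(aq)] = 0.00043 M.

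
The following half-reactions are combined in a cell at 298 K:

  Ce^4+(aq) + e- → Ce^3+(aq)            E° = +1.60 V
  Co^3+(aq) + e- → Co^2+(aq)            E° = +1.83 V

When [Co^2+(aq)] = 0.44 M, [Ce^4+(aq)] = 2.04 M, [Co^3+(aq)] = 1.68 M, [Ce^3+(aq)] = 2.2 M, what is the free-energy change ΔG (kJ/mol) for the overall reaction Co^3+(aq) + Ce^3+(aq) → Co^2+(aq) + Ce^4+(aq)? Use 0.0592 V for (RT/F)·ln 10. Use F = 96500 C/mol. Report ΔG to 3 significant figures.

−25.7 kJ/mol

E°cell = +1.83 − (+1.60) = +0.23 V; the balanced reaction transfers n = 1 electron.
The reaction quotient is ([Co^2+(aq)]·[Ce^4+(aq)]) / ([Co^3+(aq)]·[Ce^3+(aq)]) = 0.243; by Nernst, E = +0.23 − (0.0592/1)(−0.615) = +0.2664 V.
ΔG = −nFE = −(1)(96500)(+0.2664) J/mol = −25.7 kJ/mol.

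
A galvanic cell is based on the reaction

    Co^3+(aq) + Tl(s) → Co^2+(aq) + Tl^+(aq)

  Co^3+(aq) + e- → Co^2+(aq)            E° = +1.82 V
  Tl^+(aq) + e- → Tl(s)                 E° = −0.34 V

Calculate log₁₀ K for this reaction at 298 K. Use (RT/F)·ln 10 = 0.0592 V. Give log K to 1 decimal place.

The Co³⁺/Co²⁺ couple is reduced (cathode); E°cell = +1.82 − (−0.34) = +2.16 V with n = 1.
At equilibrium E = 0, so log K = nE°cell / 0.0592 = (1)(+2.16) / 0.0592 = 36.5.

log K = 36.5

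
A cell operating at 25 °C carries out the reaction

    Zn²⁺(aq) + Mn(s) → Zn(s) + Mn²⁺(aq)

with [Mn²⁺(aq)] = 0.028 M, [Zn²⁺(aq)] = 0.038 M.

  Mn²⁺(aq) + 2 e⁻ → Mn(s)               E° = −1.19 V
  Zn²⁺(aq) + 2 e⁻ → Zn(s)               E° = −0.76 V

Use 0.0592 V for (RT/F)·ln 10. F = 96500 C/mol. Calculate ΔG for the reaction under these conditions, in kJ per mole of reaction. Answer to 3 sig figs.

−83.7 kJ/mol

With Zn²⁺/Zn reduced at the cathode, E°cell = −0.76 − (−1.19) = +0.43 V and n = 2.
The reaction quotient is [Mn²⁺(aq)] / [Zn²⁺(aq)] = 0.737; by Nernst, E = +0.43 − (0.0592/2)(−0.133) = +0.4339 V.
Then ΔG = −nFE = −2 × 96500 × +0.4339 J/mol = −83.7 kJ/mol.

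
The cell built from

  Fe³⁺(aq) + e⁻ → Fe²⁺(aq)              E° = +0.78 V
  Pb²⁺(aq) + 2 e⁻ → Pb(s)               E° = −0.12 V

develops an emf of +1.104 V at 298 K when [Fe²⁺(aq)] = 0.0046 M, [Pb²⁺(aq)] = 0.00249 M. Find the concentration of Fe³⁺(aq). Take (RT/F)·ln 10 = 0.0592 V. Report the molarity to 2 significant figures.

Fe³⁺/Fe²⁺ is the cathode (higher E°); E°cell = +0.78 − (−0.12) = +0.90 V with n = 2.
Rearranging E = E° − (0.0592/n)·log Q gives log Q = 2(+0.90 − (+1.104))/0.0592 = −6.892.
Balancing electrons gives 2 Fe³⁺(aq) + Pb(s) → 2 Fe²⁺(aq) + Pb²⁺(aq); thus Q = ([Fe²⁺(aq)]^2·[Pb²⁺(aq)]) / [Fe³⁺(aq)]^2.
Isolating [Fe³⁺(aq)] in Q = 10^{−6.892} yields log [Fe³⁺(aq)] = −0.193, i.e. 0.64 M.

0.64 M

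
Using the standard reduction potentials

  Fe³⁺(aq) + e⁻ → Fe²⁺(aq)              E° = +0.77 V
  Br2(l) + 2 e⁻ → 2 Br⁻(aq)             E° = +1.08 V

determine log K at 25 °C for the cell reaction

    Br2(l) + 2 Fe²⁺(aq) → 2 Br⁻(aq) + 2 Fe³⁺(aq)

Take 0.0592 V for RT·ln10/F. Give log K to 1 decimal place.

The Br₂/Br⁻ couple is reduced (cathode); E°cell = +1.08 − (+0.77) = +0.31 V with n = 2.
At equilibrium E = 0, so log K = nE°cell / 0.0592 = (2)(+0.31) / 0.0592 = 10.5.

log K = 10.5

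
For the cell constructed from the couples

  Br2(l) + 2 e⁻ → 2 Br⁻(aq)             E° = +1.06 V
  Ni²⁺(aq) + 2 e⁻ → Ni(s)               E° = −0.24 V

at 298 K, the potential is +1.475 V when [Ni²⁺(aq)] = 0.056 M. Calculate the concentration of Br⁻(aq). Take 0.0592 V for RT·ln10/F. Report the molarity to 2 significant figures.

0.0047 M

Br₂/Br⁻ is the cathode (higher E°); E°cell = +1.06 − (−0.24) = +1.30 V with n = 2.
Since E = E° − (0.0592/n)·log Q, log Q = n(E° − E)/0.0592 = −5.912.
The balanced reaction is Br2(l) + Ni(s) → 2 Br⁻(aq) + Ni²⁺(aq), so Q = [Br⁻(aq)]^2·[Ni²⁺(aq)].
Isolating [Br⁻(aq)] in Q = 10^{−5.912} yields log [Br⁻(aq)] = −2.330, i.e. 0.0047 M.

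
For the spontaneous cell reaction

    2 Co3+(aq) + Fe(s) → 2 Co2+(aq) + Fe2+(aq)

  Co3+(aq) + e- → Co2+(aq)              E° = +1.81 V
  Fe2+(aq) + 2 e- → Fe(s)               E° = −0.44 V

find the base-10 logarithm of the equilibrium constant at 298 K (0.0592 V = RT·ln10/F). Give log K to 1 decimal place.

The Co³⁺/Co²⁺ couple is reduced (cathode); E°cell = +1.81 − (−0.44) = +2.25 V with n = 2.
At equilibrium E = 0, so log K = nE°cell / 0.0592 = (2)(+2.25) / 0.0592 = 76.0.

log K = 76.0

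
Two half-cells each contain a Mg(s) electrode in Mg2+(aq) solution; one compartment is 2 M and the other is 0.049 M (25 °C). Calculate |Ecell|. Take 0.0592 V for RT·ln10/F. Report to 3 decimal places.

0.048 V

For a concentration cell E°cell = 0, since both electrodes use the same couple.
The compartment with the higher Mg2+(aq) concentration (2 M) acts as the cathode; ions are reduced there and produced at the dilute (0.049 M) anode.
With n = 2, Ecell = −(0.0592/2)·log([dilute]/[conc]) = −(0.0592/2)·log(0.049/2) = +0.048 V.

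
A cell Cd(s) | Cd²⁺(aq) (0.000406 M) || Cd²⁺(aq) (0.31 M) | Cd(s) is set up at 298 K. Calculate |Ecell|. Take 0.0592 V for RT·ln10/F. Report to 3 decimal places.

For a concentration cell E°cell = 0, since both electrodes use the same couple.
The compartment with the higher Cd²⁺(aq) concentration (0.31 M) acts as the cathode; ions are reduced there and produced at the dilute (0.000406 M) anode.
With n = 2, Ecell = −(0.0592/2)·log([dilute]/[conc]) = −(0.0592/2)·log(0.000406/0.31) = +0.085 V.

0.085 V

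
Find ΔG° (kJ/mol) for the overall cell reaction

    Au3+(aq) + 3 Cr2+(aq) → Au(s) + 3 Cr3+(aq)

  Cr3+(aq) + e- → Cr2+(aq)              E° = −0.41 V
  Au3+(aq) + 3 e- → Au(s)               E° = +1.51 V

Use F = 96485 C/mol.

−556 kJ/mol

In the reaction as written Au3+(aq) is reduced, so the Au³⁺/Au couple is the cathode and Cr³⁺/Cr²⁺ is the anode.
E°cell = +1.51 − (−0.41) = +1.92 V; balancing electrons gives n = 3.
ΔG° = −nFE°cell = −(3)(96485)(+1.92) J/mol = −556 kJ/mol.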